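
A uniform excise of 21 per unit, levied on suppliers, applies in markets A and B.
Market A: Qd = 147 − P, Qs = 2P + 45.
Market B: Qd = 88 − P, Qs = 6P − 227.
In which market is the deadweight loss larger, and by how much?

Market B, by 42.

Market A: pre-tax P* = 34, Q* = 113; post-tax Q = 99; deadweight loss = 147.
Market B: pre-tax P* = 45, Q* = 43; post-tax Q = 25; deadweight loss = 189.
Difference: 147 vs 189 → market B is larger by 42.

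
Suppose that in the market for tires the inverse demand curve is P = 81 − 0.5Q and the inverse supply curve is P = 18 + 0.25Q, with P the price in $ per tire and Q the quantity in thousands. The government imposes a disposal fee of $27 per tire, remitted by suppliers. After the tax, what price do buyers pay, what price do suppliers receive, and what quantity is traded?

Rewrite in direct form: Qd = 162 − 2P and Qs = 4P − 72.
Before the tax: set 162 − 2P = 4P − 72 → P* = $39, Q* = 84.
With the tax collected from suppliers, supply shifts: Qs = 4(P − 27) − 72.
New equilibrium: buyers pay $57, suppliers receive $30, Q = 48. (Wedge: Pb − Ps = 27.)
The less price-elastic side of the market bears the larger share of a per-unit tax.

Buyers pay $57; suppliers receive $30; quantity = 48.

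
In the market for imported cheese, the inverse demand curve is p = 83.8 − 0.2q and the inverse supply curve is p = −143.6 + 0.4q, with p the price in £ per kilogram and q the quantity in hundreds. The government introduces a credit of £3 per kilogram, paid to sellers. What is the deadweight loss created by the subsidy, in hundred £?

Rewrite in direct form: qd = 419 − 5p and qs = 2.5p + 359.
Before the subsidy: set 419 − 5p = 2.5p + 359 → p* = £8, q* = 379.
With a per-unit subsidy paid to sellers, each receives p + 3 per unit sold, so supply becomes qs = 2.5(p + 3) + 359.
Solving gives q = 384 with buyers paying £7 and sellers receiving £10 (the £3 wedge).
Quantity rises by |ΔQ| = |379 − 384| = 5.
DWL = ½ · t · |ΔQ| = ½ · 3 · 5 = £7.5.

Deadweight loss = £7.5 hundred.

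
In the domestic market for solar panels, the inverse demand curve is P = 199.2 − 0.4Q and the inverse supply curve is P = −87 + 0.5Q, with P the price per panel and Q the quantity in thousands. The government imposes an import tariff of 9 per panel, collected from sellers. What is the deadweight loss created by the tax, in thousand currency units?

Inverting to Q(P) form: Qd = 498 − 2.5P; Qs = 2P + 174.
Before the tax: set 498 − 2.5P = 2P + 174 → P* = 72, Q* = 318.
With the tax collected from sellers, supply shifts: Qs = 2(P − 9) + 174.
New equilibrium: consumers pay 76, sellers receive 67, Q = 308. (Wedge: Pb − Ps = 9.)
Quantity falls by |ΔQ| = |318 − 308| = 10.
DWL = ½ · t · |ΔQ| = ½ · 9 · 10 = 45.

Deadweight loss = 45 thousand.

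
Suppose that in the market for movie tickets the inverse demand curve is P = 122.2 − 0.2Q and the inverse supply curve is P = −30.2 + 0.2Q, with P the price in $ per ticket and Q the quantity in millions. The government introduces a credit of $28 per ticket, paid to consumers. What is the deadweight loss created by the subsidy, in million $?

Deadweight loss = $980 million.

Inverting to Q(P) form: Qd = 611 − 5P; Qs = 5P + 151.
Before the subsidy: set 611 − 5P = 5P + 151 → P* = $46, Q* = 381.
With a per-unit subsidy paid to consumers, each effectively pays P − 28, so demand becomes Qd = 611 − 5(P − 28).
New equilibrium: consumers pay $32, suppliers receive $60, Q = 451. (Wedge: Pb − Ps = −28.)
Quantity rises by |ΔQ| = |381 − 451| = 70.
DWL = ½ · t · |ΔQ| = ½ · 28 · 70 = $980.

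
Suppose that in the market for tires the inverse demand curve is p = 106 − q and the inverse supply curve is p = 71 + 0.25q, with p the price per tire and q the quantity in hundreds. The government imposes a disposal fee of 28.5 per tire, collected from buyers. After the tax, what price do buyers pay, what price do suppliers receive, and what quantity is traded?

Rewrite in direct form: qd = 106 − p and qs = 4p − 284.
Without the tax, 106 − p = 4p − 284 gives 5p = 390, so p* = 78 and q* = 28.
With the tax collected from buyers, demand (in seller-price terms) shifts: qd = 106 − (p + 28.5).
Solving gives q = 5.2 with buyers paying 100.8 and suppliers receiving 72.3 (the 28.5 wedge).

Buyers pay 100.8; suppliers receive 72.3; quantity = 5.2.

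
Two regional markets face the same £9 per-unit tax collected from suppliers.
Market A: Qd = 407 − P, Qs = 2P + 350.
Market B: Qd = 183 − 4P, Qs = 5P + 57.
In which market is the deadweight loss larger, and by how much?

Market B, by £63.

Market A: pre-tax P* = £19, Q* = 388; post-tax Q = 382; deadweight loss = £27.
Market B: pre-tax P* = £14, Q* = 127; post-tax Q = 107; deadweight loss = £90.
Difference: £27 vs £90 → market B is larger by £63.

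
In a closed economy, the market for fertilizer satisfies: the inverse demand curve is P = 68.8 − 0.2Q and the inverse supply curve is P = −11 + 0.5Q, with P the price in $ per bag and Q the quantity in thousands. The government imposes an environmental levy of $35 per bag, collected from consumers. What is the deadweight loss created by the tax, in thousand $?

Deadweight loss = $875 thousand.

Inverting to Q(P) form: Qd = 344 − 5P; Qs = 2P + 22.
Before the tax: set 344 − 5P = 2P + 22 → P* = $46, Q* = 114.
With the tax collected from consumers, demand (in seller-price terms) shifts: Qd = 344 − 5(P + 35).
New equilibrium: consumers pay $56, producers receive $21, Q = 64. (Wedge: Pb − Ps = 35.)
Quantity falls by |ΔQ| = |114 − 64| = 50.
DWL = ½ · t · |ΔQ| = ½ · 35 · 50 = $875.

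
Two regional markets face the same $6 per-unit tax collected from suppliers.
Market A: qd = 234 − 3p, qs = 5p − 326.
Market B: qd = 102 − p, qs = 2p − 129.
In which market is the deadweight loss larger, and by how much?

Market A, by $21.75.

Market A: pre-tax p* = $70, q* = 24; post-tax q = 12.75; deadweight loss = $33.75.
Market B: pre-tax p* = $77, q* = 25; post-tax q = 21; deadweight loss = $12.
Difference: $33.75 vs $12 → market A is larger by $21.75.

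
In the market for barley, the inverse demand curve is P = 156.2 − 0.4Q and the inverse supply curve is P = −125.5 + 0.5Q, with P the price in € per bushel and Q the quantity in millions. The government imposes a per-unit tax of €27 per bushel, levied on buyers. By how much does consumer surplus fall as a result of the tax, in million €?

Inverting to Q(P) form: Qd = 390.5 − 2.5P; Qs = 2P + 251.
Without the tax, 390.5 − 2.5P = 2P + 251 gives 4.5P = 139.5, so P* = €31 and Q* = 313.
With the tax collected from buyers, demand (in seller-price terms) shifts: Qd = 390.5 − 2.5(P + 27).
Solving gives Q = 283 with buyers paying €43 and producers receiving €16 (the €27 wedge).
ΔCS is the trapezoid between Q = 283 and Q = 313 of height €12: ½ · (313 + 283) · 12 = €3576.

Consumer surplus falls by €3576 million.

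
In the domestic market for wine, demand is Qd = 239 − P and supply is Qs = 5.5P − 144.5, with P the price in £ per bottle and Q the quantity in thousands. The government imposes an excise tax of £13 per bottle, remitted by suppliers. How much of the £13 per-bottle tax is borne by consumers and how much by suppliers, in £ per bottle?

Before the tax: set 239 − P = 5.5P − 144.5 → P* = £59, Q* = 180.
With the tax collected from suppliers, supply shifts: Qs = 5.5(P − 13) − 144.5.
Solving gives Q = 169 with consumers paying £70 and suppliers receiving £57 (the £13 wedge).
Burden on consumers: £11; on suppliers: £2. (They sum to £13.)

Consumers bear £11 per bottle; suppliers bear £2 per bottle.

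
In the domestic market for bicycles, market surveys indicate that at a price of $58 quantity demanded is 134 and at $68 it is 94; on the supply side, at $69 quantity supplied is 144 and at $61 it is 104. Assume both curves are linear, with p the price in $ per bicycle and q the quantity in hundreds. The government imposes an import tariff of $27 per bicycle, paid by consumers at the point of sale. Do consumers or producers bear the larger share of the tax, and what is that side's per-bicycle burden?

Consumers bear the larger share: $15 per bicycle.

Demand slope: (94 − 134)/(68 − 58) = -4, so qd = 366 − 4p.
Supply slope: (104 − 144)/(61 − 69) = 5, so qs = 5p − 201.
Without the tax, 366 − 4p = 5p − 201 gives 9p = 567, so p* = $63 and q* = 114.
With the tax collected from consumers, demand (in seller-price terms) shifts: qd = 366 − 4(p + 27).
Solving gives q = 54 with consumers paying $78 and producers receiving $51 (the $27 wedge).
Per-bicycle burden: consumers $15, producers $12.
Consumers take the larger share because demand is less price-elastic here (demand slope 4 vs supply slope 5).
The less price-elastic side of the market bears the larger share of a per-unit tax.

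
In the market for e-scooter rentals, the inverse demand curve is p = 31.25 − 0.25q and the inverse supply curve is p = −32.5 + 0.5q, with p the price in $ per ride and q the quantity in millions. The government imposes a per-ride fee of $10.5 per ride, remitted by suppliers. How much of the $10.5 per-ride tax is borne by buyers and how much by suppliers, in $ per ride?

Inverting to q(p) form: qd = 125 − 4p; qs = 2p + 65.
Before the tax: set 125 − 4p = 2p + 65 → p* = $10, q* = 85.
With the tax collected from suppliers, supply shifts: qs = 2(p − 10.5) + 65.
Solving gives q = 71 with buyers paying $13.5 and suppliers receiving $3 (the $10.5 wedge).
Burden on buyers: $3.5; on suppliers: $7. (They sum to $10.5.)

Buyers bear $3.5 per ride; suppliers bear $7 per ride.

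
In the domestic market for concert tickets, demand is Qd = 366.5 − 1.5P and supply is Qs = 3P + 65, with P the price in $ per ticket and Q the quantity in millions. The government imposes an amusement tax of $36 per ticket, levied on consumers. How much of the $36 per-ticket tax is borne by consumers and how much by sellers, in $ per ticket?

Without the tax, 366.5 − 1.5P = 3P + 65 gives 4.5P = 301.5, so P* = $67 and Q* = 266.
With the tax collected from consumers, demand (in seller-price terms) shifts: Qd = 366.5 − 1.5(P + 36).
Solving gives Q = 230 with consumers paying $91 and sellers receiving $55 (the $36 wedge).
Burden on consumers: $24; on sellers: $12. (They sum to $36.)

Consumers bear $24 per ticket; sellers bear $12 per ticket.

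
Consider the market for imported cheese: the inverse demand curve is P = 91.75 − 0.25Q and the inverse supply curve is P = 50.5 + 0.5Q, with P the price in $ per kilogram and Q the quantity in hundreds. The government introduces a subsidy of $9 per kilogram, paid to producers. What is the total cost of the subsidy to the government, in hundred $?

Government outlay = $603 hundred.

Inverting to Q(P) form: Qd = 367 − 4P; Qs = 2P − 101.
Before the subsidy: set 367 − 4P = 2P − 101 → P* = $78, Q* = 55.
With a per-unit subsidy paid to producers, each receives P + 9 per unit sold, so supply becomes Qs = 2(P + 9) − 101.
New equilibrium: consumers pay $75, producers receive $84, Q = 67. (Wedge: Pb − Ps = −9.)
Outlay = t · Q = 9 · 67 = $603.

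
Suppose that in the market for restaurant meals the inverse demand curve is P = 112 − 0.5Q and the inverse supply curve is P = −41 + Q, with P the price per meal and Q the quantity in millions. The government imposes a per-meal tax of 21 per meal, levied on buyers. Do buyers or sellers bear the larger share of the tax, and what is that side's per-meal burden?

Sellers bear the larger share: 14 per meal.

Inverting to Q(P) form: Qd = 224 − 2P; Qs = P + 41.
Without the tax, 224 − 2P = P + 41 gives 3P = 183, so P* = 61 and Q* = 102.
With the tax collected from buyers, demand (in seller-price terms) shifts: Qd = 224 − 2(P + 21).
New equilibrium: buyers pay 68, sellers receive 47, Q = 88. (Wedge: Pb − Ps = 21.)
Per-meal burden: buyers 7, sellers 14.
Sellers take the larger share because supply is less price-elastic here (demand slope 2 vs supply slope 1).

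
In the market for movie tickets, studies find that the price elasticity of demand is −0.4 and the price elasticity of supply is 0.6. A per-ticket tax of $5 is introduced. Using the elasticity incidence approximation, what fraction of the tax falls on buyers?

Incidence ratio: buyers' share ≈ εs / (εs + |εd|) = 0.6 / (0.6 + 0.4) = 0.6.
Supply is the more elastic side, so buyers bear the larger share.

Buyers' share ≈ 0.6.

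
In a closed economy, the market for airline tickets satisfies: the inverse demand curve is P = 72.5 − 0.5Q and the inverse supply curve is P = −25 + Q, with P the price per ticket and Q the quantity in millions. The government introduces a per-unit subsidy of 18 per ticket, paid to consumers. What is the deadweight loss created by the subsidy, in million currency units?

Inverting to Q(P) form: Qd = 145 − 2P; Qs = P + 25.
Before the subsidy: set 145 − 2P = P + 25 → P* = 40, Q* = 65.
With a per-unit subsidy paid to consumers, each effectively pays P − 18, so demand becomes Qd = 145 − 2(P − 18).
New equilibrium: consumers pay 34, producers receive 52, Q = 77. (Wedge: Pb − Ps = −18.)
Quantity rises by |ΔQ| = |65 − 77| = 12.
DWL = ½ · t · |ΔQ| = ½ · 18 · 12 = 108.

Deadweight loss = 108 million.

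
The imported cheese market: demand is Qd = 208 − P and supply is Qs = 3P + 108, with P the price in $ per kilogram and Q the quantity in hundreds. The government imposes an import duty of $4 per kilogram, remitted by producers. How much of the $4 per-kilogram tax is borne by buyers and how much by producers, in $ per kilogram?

Buyers bear $3 per kilogram; producers bear $1 per kilogram.

Without the tax, 208 − P = 3P + 108 gives 4P = 100, so P* = $25 and Q* = 183.
With the tax collected from producers, supply shifts: Qs = 3(P − 4) + 108.
New equilibrium: buyers pay $28, producers receive $24, Q = 180. (Wedge: Pb − Ps = 4.)
Burden on buyers: $3; on producers: $1. (They sum to $4.)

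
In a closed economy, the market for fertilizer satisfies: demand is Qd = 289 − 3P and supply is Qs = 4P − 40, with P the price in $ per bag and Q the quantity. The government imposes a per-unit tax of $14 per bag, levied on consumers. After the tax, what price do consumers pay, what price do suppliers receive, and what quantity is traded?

Consumers pay $55; suppliers receive $41; quantity = 124.

Before the tax: set 289 − 3P = 4P − 40 → P* = $47, Q* = 148.
With the tax collected from consumers, demand (in seller-price terms) shifts: Qd = 289 − 3(P + 14).
New equilibrium: consumers pay $55, suppliers receive $41, Q = 124. (Wedge: Pb − Ps = 14.)
The less price-elastic side of the market bears the larger share of a per-unit tax.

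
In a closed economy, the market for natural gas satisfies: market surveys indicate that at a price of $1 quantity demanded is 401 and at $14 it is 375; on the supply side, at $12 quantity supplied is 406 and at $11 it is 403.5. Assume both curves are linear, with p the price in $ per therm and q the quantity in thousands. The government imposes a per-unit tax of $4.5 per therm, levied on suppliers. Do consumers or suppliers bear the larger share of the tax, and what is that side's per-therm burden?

Consumers bear the larger share: $2.5 per therm.

Demand slope: (375 − 401)/(14 − 1) = -2, so qd = 403 − 2p.
Supply slope: (403.5 − 406)/(11 − 12) = 2.5, so qs = 2.5p + 376.
Without the tax, 403 − 2p = 2.5p + 376 gives 4.5p = 27, so p* = $6 and q* = 391.
With the tax collected from suppliers, supply shifts: qs = 2.5(p − 4.5) + 376.
Solving gives q = 386 with consumers paying $8.5 and suppliers receiving $4 (the $4.5 wedge).
Per-therm burden: consumers $2.5, suppliers $2.
Consumers take the larger share because demand is less price-elastic here (demand slope 2 vs supply slope 2.5).
The less price-elastic side of the market bears the larger share of a per-unit tax.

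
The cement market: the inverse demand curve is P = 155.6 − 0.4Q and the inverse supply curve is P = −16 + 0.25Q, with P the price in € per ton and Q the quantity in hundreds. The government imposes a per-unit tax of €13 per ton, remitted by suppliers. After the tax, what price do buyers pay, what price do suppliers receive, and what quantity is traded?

Rewrite in direct form: Qd = 389 − 2.5P and Qs = 4P + 64.
Without the tax, 389 − 2.5P = 4P + 64 gives 6.5P = 325, so P* = €50 and Q* = 264.
With the tax collected from suppliers, supply shifts: Qs = 4(P − 13) + 64.
New equilibrium: buyers pay €58, suppliers receive €45, Q = 244. (Wedge: Pb − Ps = 13.)
The less price-elastic side of the market bears the larger share of a per-unit tax.

Buyers pay €58; suppliers receive €45; quantity = 244.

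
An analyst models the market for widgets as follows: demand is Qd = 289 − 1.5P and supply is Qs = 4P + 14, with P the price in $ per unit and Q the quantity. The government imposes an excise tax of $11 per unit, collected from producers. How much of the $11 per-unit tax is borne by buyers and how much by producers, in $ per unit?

Without the tax, 289 − 1.5P = 4P + 14 gives 5.5P = 275, so P* = $50 and Q* = 214.
With the tax collected from producers, supply shifts: Qs = 4(P − 11) + 14.
Solving gives Q = 202 with buyers paying $58 and producers receiving $47 (the $11 wedge).
Burden on buyers: $8; on producers: $3. (They sum to $11.)

Buyers bear $8 per unit; producers bear $3 per unit.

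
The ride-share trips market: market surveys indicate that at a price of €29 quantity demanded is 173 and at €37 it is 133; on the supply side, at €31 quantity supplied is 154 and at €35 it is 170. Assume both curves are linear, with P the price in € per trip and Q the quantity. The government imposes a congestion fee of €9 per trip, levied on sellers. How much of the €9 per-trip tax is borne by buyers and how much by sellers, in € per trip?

Buyers bear €4 per trip; sellers bear €5 per trip.

Demand slope: (133 − 173)/(37 − 29) = -5, so Qd = 318 − 5P.
Supply slope: (170 − 154)/(35 − 31) = 4, so Qs = 4P + 30.
Before the tax: set 318 − 5P = 4P + 30 → P* = €32, Q* = 158.
With the tax collected from sellers, supply shifts: Qs = 4(P − 9) + 30.
Solving gives Q = 138 with buyers paying €36 and sellers receiving €27 (the €9 wedge).
Burden on buyers: €4; on sellers: €5. (They sum to €9.)
The less price-elastic side of the market bears the larger share of a per-unit tax.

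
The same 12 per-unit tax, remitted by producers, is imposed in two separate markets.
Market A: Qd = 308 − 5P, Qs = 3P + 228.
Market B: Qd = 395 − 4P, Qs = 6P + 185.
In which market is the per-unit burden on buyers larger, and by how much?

Market A: pre-tax P* = 10, Q* = 258; post-tax Q = 235.5; per-unit burden on buyers = 4.5.
Market B: pre-tax P* = 21, Q* = 311; post-tax Q = 282.2; per-unit burden on buyers = 7.2.
Difference: 4.5 vs 7.2 → market B is larger by 2.7.

Market B, by 2.7.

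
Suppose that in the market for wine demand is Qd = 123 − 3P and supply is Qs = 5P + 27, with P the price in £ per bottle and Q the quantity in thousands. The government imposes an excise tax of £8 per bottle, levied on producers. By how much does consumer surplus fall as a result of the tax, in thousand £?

Consumer surplus falls by £397.5 thousand.

Before the tax: set 123 − 3P = 5P + 27 → P* = £12, Q* = 87.
With the tax collected from producers, supply shifts: Qs = 5(P − 8) + 27.
New equilibrium: consumers pay £17, producers receive £9, Q = 72. (Wedge: Pb − Ps = 8.)
ΔCS is the trapezoid between Q = 72 and Q = 87 of height £5: ½ · (87 + 72) · 5 = £397.5.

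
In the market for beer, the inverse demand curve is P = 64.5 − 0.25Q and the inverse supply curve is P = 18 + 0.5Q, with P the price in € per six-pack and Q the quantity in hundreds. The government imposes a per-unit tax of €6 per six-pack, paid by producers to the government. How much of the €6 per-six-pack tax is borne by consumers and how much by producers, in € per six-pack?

Consumers bear €2 per six-pack; producers bear €4 per six-pack.

Rewrite in direct form: Qd = 258 − 4P and Qs = 2P − 36.
Without the tax, 258 − 4P = 2P − 36 gives 6P = 294, so P* = €49 and Q* = 62.
With the tax collected from producers, supply shifts: Qs = 2(P − 6) − 36.
Solving gives Q = 54 with consumers paying €51 and producers receiving €45 (the €6 wedge).
Burden on consumers: €2; on producers: €4. (They sum to €6.)
The less price-elastic side of the market bears the larger share of a per-unit tax.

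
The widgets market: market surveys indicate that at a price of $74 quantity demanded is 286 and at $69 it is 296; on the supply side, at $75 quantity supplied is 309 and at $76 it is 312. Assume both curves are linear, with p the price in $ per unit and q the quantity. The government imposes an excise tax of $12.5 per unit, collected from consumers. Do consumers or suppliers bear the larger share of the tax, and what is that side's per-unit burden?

Demand slope: (296 − 286)/(69 − 74) = -2, so qd = 434 − 2p.
Supply slope: (312 − 309)/(76 − 75) = 3, so qs = 3p + 84.
Before the tax: set 434 − 2p = 3p + 84 → p* = $70, q* = 294.
With the tax collected from consumers, demand (in seller-price terms) shifts: qd = 434 − 2(p + 12.5).
Solving gives q = 279 with consumers paying $77.5 and suppliers receiving $65 (the $12.5 wedge).
Per-unit burden: consumers $7.5, suppliers $5.
Consumers take the larger share because demand is less price-elastic here (demand slope 2 vs supply slope 3).
The less price-elastic side of the market bears the larger share of a per-unit tax.

Consumers bear the larger share: $7.5 per unit.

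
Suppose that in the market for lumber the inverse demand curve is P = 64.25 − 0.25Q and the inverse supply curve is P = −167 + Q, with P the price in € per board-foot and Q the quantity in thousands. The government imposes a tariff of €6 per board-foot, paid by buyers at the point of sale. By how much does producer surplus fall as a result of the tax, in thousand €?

Rewrite in direct form: Qd = 257 − 4P and Qs = P + 167.
Without the tax, 257 − 4P = P + 167 gives 5P = 90, so P* = €18 and Q* = 185.
With the tax collected from buyers, demand (in seller-price terms) shifts: Qd = 257 − 4(P + 6).
Solving gives Q = 180.2 with buyers paying €19.2 and suppliers receiving €13.2 (the €6 wedge).
ΔPS is the trapezoid between Q = 180.2 and Q = 185 of height €4.8: ½ · (185 + 180.2) · 4.8 = €876.48.

Producer surplus falls by €876.48 thousand.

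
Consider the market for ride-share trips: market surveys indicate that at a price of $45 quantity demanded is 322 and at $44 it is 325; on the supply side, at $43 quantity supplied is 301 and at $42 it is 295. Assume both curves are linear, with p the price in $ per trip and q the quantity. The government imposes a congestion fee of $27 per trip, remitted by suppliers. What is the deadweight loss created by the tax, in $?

Demand slope: (325 − 322)/(44 − 45) = -3, so qd = 457 − 3p.
Supply slope: (295 − 301)/(42 − 43) = 6, so qs = 6p + 43.
Before the tax: set 457 − 3p = 6p + 43 → p* = $46, q* = 319.
With the tax collected from suppliers, supply shifts: qs = 6(p − 27) + 43.
Solving gives q = 265 with consumers paying $64 and suppliers receiving $37 (the $27 wedge).
Quantity falls by |ΔQ| = |319 − 265| = 54.
DWL = ½ · t · |ΔQ| = ½ · 27 · 54 = $729.

Deadweight loss = $729.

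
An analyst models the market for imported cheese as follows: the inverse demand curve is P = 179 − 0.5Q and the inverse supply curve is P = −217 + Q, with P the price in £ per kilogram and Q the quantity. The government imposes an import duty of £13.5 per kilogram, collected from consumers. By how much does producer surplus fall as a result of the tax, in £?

Inverting to Q(P) form: Qd = 358 − 2P; Qs = P + 217.
Without the tax, 358 − 2P = P + 217 gives 3P = 141, so P* = £47 and Q* = 264.
With the tax collected from consumers, demand (in seller-price terms) shifts: Qd = 358 − 2(P + 13.5).
New equilibrium: consumers pay £51.5, producers receive £38, Q = 255. (Wedge: Pb − Ps = 13.5.)
ΔPS is the trapezoid between Q = 255 and Q = 264 of height £9: ½ · (264 + 255) · 9 = £2335.5.

Producer surplus falls by £2335.5.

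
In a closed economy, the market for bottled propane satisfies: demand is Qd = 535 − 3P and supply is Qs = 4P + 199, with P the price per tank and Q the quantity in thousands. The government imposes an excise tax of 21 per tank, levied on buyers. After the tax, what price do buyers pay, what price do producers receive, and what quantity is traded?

Buyers pay 60; producers receive 39; quantity = 355.

Before the tax: set 535 − 3P = 4P + 199 → P* = 48, Q* = 391.
With the tax collected from buyers, demand (in seller-price terms) shifts: Qd = 535 − 3(P + 21).
New equilibrium: buyers pay 60, producers receive 39, Q = 355. (Wedge: Pb − Ps = 21.)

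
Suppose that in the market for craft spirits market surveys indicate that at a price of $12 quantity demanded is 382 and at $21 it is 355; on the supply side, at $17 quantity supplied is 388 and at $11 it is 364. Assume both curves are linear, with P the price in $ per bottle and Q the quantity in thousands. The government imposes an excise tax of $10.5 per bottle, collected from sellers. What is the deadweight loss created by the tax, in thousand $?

Demand slope: (355 − 382)/(21 − 12) = -3, so Qd = 418 − 3P.
Supply slope: (364 − 388)/(11 − 17) = 4, so Qs = 4P + 320.
Without the tax, 418 − 3P = 4P + 320 gives 7P = 98, so P* = $14 and Q* = 376.
With the tax collected from sellers, supply shifts: Qs = 4(P − 10.5) + 320.
New equilibrium: consumers pay $20, sellers receive $9.5, Q = 358. (Wedge: Pb − Ps = 10.5.)
Quantity falls by |ΔQ| = |376 − 358| = 18.
DWL = ½ · t · |ΔQ| = ½ · 10.5 · 18 = $94.5.

Deadweight loss = $94.5 thousand.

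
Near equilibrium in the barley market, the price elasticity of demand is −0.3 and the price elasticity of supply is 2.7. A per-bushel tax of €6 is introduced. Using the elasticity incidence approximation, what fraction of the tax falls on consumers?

Consumers' share ≈ 0.9.

Incidence ratio: consumers' share ≈ εs / (εs + |εd|) = 2.7 / (2.7 + 0.3) = 0.9.
Supply is the more elastic side, so consumers bear the larger share.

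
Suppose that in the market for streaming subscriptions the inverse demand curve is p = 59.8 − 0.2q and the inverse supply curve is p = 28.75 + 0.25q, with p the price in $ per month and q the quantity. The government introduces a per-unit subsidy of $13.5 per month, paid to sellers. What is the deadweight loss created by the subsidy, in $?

Rewrite in direct form: qd = 299 − 5p and qs = 4p − 115.
Without the subsidy, 299 − 5p = 4p − 115 gives 9p = 414, so p* = $46 and q* = 69.
With a per-unit subsidy paid to sellers, each receives p + 13.5 per unit sold, so supply becomes qs = 4(p + 13.5) − 115.
Solving gives q = 99 with buyers paying $40 and sellers receiving $53.5 (the $13.5 wedge).
Quantity rises by |ΔQ| = |69 − 99| = 30.
DWL = ½ · t · |ΔQ| = ½ · 13.5 · 30 = $202.5.

Deadweight loss = $202.5.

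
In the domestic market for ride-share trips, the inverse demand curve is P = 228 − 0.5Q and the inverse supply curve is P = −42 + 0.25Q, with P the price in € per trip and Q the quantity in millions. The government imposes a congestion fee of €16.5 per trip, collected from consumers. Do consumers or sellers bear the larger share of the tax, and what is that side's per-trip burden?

Inverting to Q(P) form: Qd = 456 − 2P; Qs = 4P + 168.
Without the tax, 456 − 2P = 4P + 168 gives 6P = 288, so P* = €48 and Q* = 360.
With the tax collected from consumers, demand (in seller-price terms) shifts: Qd = 456 − 2(P + 16.5).
Solving gives Q = 338 with consumers paying €59 and sellers receiving €42.5 (the €16.5 wedge).
Per-trip burden: consumers €11, sellers €5.5.
Consumers take the larger share because demand is less price-elastic here (demand slope 2 vs supply slope 4).

Consumers bear the larger share: €11 per trip.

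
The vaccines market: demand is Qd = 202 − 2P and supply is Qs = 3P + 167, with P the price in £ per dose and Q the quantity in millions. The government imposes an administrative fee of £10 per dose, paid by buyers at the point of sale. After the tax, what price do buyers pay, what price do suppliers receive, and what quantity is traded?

Before the tax: set 202 − 2P = 3P + 167 → P* = £7, Q* = 188.
With the tax collected from buyers, demand (in seller-price terms) shifts: Qd = 202 − 2(P + 10).
New equilibrium: buyers pay £13, suppliers receive £3, Q = 176. (Wedge: Pb − Ps = 10.)
The less price-elastic side of the market bears the larger share of a per-unit tax.

Buyers pay £13; suppliers receive £3; quantity = 176.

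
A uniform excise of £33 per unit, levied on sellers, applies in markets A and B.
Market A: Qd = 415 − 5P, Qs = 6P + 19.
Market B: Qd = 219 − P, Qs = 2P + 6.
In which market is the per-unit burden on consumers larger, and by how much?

Market B, by £4.

Market A: pre-tax P* = £36, Q* = 235; post-tax Q = 145; per-unit burden on consumers = £18.
Market B: pre-tax P* = £71, Q* = 148; post-tax Q = 126; per-unit burden on consumers = £22.
Difference: £18 vs £22 → market B is larger by £4.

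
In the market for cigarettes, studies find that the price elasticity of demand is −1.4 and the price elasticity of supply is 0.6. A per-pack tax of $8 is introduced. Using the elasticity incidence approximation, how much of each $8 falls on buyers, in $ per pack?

Buyers bear ≈ $2.4 per pack.

Incidence ratio: buyers' share ≈ εs / (εs + |εd|) = 0.6 / (0.6 + 1.4) = 0.3.
So buyers bear ≈ 0.3 × $8 = $2.4; suppliers bear $5.6.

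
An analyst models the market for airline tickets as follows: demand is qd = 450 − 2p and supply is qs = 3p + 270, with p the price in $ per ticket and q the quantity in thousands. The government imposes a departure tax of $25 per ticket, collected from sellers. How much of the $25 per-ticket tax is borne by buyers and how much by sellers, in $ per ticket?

Buyers bear $15 per ticket; sellers bear $10 per ticket.

Without the tax, 450 − 2p = 3p + 270 gives 5p = 180, so p* = $36 and q* = 378.
With the tax collected from sellers, supply shifts: qs = 3(p − 25) + 270.
New equilibrium: buyers pay $51, sellers receive $26, q = 348. (Wedge: pb − ps = 25.)
Burden on buyers: $15; on sellers: $10. (They sum to $25.)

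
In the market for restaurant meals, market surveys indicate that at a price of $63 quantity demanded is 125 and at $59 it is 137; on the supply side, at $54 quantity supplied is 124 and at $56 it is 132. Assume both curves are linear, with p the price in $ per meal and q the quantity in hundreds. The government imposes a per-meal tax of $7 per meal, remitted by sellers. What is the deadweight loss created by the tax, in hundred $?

Deadweight loss = $42 hundred.

Demand slope: (137 − 125)/(59 − 63) = -3, so qd = 314 − 3p.
Supply slope: (132 − 124)/(56 − 54) = 4, so qs = 4p − 92.
Without the tax, 314 − 3p = 4p − 92 gives 7p = 406, so p* = $58 and q* = 140.
With the tax collected from sellers, supply shifts: qs = 4(p − 7) − 92.
Solving gives q = 128 with buyers paying $62 and sellers receiving $55 (the $7 wedge).
Quantity falls by |ΔQ| = |140 − 128| = 12.
DWL = ½ · t · |ΔQ| = ½ · 7 · 12 = $42.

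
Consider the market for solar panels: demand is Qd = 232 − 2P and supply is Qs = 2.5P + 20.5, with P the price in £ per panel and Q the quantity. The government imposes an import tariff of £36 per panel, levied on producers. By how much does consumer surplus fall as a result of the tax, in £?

Without the tax, 232 − 2P = 2.5P + 20.5 gives 4.5P = 211.5, so P* = £47 and Q* = 138.
With the tax collected from producers, supply shifts: Qs = 2.5(P − 36) + 20.5.
New equilibrium: consumers pay £67, producers receive £31, Q = 98. (Wedge: Pb − Ps = 36.)
ΔCS is the trapezoid between Q = 98 and Q = 138 of height £20: ½ · (138 + 98) · 20 = £2360.

Consumer surplus falls by £2360.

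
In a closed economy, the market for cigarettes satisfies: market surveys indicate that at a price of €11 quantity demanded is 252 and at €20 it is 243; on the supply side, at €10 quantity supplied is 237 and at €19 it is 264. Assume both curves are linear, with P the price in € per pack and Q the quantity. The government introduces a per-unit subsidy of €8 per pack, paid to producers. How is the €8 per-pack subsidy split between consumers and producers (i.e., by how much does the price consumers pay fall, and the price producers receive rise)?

Consumers gain €6 per pack; producers gain €2 per pack.

Demand slope: (243 − 252)/(20 − 11) = -1, so Qd = 263 − P.
Supply slope: (264 − 237)/(19 − 10) = 3, so Qs = 3P + 207.
Without the subsidy, 263 − P = 3P + 207 gives 4P = 56, so P* = €14 and Q* = 249.
With a per-unit subsidy paid to producers, each receives P + 8 per unit sold, so supply becomes Qs = 3(P + 8) + 207.
Solving gives Q = 255 with consumers paying €8 and producers receiving €16 (the €8 wedge).
Gain to consumers: €6; to producers: €2. (They sum to €8.)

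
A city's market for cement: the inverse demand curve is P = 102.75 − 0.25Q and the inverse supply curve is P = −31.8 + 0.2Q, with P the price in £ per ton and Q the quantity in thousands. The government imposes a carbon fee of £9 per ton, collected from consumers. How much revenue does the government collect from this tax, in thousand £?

Rewrite in direct form: Qd = 411 − 4P and Qs = 5P + 159.
Without the tax, 411 − 4P = 5P + 159 gives 9P = 252, so P* = £28 and Q* = 299.
With the tax collected from consumers, demand (in seller-price terms) shifts: Qd = 411 − 4(P + 9).
Solving gives Q = 279 with consumers paying £33 and suppliers receiving £24 (the £9 wedge).
Revenue = t · Q = 9 · 279 = £2511.

Tax revenue = £2511 thousand.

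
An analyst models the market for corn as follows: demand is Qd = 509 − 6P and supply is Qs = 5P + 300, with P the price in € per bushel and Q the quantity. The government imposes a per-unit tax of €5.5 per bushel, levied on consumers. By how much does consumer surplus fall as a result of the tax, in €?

Consumer surplus falls by €968.75.

Without the tax, 509 − 6P = 5P + 300 gives 11P = 209, so P* = €19 and Q* = 395.
With the tax collected from consumers, demand (in seller-price terms) shifts: Qd = 509 − 6(P + 5.5).
New equilibrium: consumers pay €21.5, sellers receive €16, Q = 380. (Wedge: Pb − Ps = 5.5.)
ΔCS is the trapezoid between Q = 380 and Q = 395 of height €2.5: ½ · (395 + 380) · 2.5 = €968.75.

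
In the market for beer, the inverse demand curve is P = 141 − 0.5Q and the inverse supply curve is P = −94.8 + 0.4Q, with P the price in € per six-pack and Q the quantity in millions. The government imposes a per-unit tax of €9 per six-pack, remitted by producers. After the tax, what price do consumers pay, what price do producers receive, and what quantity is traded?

Rewrite in direct form: Qd = 282 − 2P and Qs = 2.5P + 237.
Before the tax: set 282 − 2P = 2.5P + 237 → P* = €10, Q* = 262.
With the tax collected from producers, supply shifts: Qs = 2.5(P − 9) + 237.
Solving gives Q = 252 with consumers paying €15 and producers receiving €6 (the €9 wedge).
The less price-elastic side of the market bears the larger share of a per-unit tax.

Consumers pay €15; producers receive €6; quantity = 252.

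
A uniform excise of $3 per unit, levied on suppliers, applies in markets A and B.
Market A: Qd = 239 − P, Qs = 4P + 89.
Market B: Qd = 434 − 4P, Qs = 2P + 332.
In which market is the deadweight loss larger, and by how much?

Market A: pre-tax P* = $30, Q* = 209; post-tax Q = 206.6; deadweight loss = $3.6.
Market B: pre-tax P* = $17, Q* = 366; post-tax Q = 362; deadweight loss = $6.
Difference: $3.6 vs $6 → market B is larger by $2.4.

Market B, by $2.4.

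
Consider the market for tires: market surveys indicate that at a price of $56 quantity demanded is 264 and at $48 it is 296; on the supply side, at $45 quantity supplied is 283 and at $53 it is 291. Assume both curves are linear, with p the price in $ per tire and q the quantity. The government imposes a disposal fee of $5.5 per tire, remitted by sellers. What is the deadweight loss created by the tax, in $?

Demand slope: (296 − 264)/(48 − 56) = -4, so qd = 488 − 4p.
Supply slope: (291 − 283)/(53 − 45) = 1, so qs = p + 238.
Before the tax: set 488 − 4p = p + 238 → p* = $50, q* = 288.
With the tax collected from sellers, supply shifts: qs = (p − 5.5) + 238.
New equilibrium: consumers pay $51.1, sellers receive $45.6, q = 283.6. (Wedge: pb − ps = 5.5.)
Quantity falls by |ΔQ| = |288 − 283.6| = 4.4.
DWL = ½ · t · |ΔQ| = ½ · 5.5 · 4.4 = $12.1.

Deadweight loss = $12.1.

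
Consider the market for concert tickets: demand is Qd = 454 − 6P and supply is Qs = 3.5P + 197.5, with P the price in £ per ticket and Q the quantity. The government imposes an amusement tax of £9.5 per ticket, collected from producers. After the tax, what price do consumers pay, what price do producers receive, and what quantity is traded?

Before the tax: set 454 − 6P = 3.5P + 197.5 → P* = £27, Q* = 292.
With the tax collected from producers, supply shifts: Qs = 3.5(P − 9.5) + 197.5.
New equilibrium: consumers pay £30.5, producers receive £21, Q = 271. (Wedge: Pb − Ps = 9.5.)

Consumers pay £30.5; producers receive £21; quantity = 271.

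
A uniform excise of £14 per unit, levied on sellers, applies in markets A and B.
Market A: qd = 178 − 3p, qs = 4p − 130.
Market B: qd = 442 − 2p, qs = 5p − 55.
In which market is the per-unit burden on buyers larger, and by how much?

Market A: pre-tax p* = £44, q* = 46; post-tax q = 22; per-unit burden on buyers = £8.
Market B: pre-tax p* = £71, q* = 300; post-tax q = 280; per-unit burden on buyers = £10.
Difference: £8 vs £10 → market B is larger by £2.

Market B, by £2.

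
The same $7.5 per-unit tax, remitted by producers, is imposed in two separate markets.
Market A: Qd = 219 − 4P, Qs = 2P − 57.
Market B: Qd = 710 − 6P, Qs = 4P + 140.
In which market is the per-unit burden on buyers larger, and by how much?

Market B, by $0.5.

Market A: pre-tax P* = $46, Q* = 35; post-tax Q = 25; per-unit burden on buyers = $2.5.
Market B: pre-tax P* = $57, Q* = 368; post-tax Q = 350; per-unit burden on buyers = $3.
Difference: $2.5 vs $3 → market B is larger by $0.5.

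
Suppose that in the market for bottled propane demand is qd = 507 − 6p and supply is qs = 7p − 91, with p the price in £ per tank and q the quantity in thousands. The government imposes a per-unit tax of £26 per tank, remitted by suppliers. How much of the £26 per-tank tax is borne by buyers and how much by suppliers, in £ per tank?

Before the tax: set 507 − 6p = 7p − 91 → p* = £46, q* = 231.
With the tax collected from suppliers, supply shifts: qs = 7(p − 26) − 91.
New equilibrium: buyers pay £60, suppliers receive £34, q = 147. (Wedge: pb − ps = 26.)
Burden on buyers: £14; on suppliers: £12. (They sum to £26.)

Buyers bear £14 per tank; suppliers bear £12 per tank.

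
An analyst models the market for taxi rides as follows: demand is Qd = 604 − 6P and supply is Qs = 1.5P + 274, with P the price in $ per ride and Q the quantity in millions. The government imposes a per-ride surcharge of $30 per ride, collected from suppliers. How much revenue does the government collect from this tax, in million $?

Without the tax, 604 − 6P = 1.5P + 274 gives 7.5P = 330, so P* = $44 and Q* = 340.
With the tax collected from suppliers, supply shifts: Qs = 1.5(P − 30) + 274.
New equilibrium: consumers pay $50, suppliers receive $20, Q = 304. (Wedge: Pb − Ps = 30.)
Revenue = t · Q = 30 · 304 = $9120.

Tax revenue = $9120 million.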